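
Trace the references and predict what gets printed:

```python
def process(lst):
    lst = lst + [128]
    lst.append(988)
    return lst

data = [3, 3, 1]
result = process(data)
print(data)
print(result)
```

Key concept: rebinding parameter vs mutation.
Step by step:
`data = [3, 3, 1]` → data = [3, 3, 1]
`result = process(data)` → result = [3, 3, 1, 128, 988]
`print(data)` → prints [3, 3, 1]
`print(result)` → prints [3, 3, 1, 128, 988]

Answer:
[3, 3, 1]
[3, 3, 1, 128, 988]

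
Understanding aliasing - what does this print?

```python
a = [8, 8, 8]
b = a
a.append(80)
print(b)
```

Key concept: basic list aliasing.
Step by step:
`a = [8, 8, 8]` → a = [8, 8, 8]
`b = a` → b = [8, 8, 8] (same object as a)
`a.append(80)` → a = [8, 8, 8, 80] (same object as b); b = [8, 8, 8, 80] (same object as a)
`print(b)` → prints [8, 8, 8, 80]

Answer: [8, 8, 8, 80]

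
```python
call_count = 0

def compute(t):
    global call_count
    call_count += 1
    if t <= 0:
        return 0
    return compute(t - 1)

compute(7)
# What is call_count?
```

Linear recursion stepping by 1: 8 calls from t=7 down to ≤0.

Answer: 8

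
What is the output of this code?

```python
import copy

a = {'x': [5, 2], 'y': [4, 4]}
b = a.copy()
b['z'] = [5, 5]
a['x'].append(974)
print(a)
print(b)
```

Key concept: shallow copy of dict with mutable values.
Step by step:
`a = {'x': [5, 2], 'y': [4, 4]}` → a = {'x': [5, 2], 'y': [4, 4]}
`b = a.copy()` → b = {'x': [5, 2], 'y': [4, 4]}
`b['z'] = [5, 5]` → b = {'x': [5, 2], 'y': [4, 4], 'z': [5, 5]}
`a['x'].append(974)` → a = {'x': [5, 2, 974], 'y': [4, 4]}; b = {'x': [5, 2, 974], 'y': [4, 4], 'z': [5, 5]}
`print(a)` → prints {'x': [5, 2, 974], 'y': [4, 4]}
`print(b)` → prints {'x': [5, 2, 974], 'y': [4, 4], 'z': [5, 5]}

Answer:
{'x': [5, 2, 974], 'y': [4, 4]}
{'x': [5, 2, 974], 'y': [4, 4], 'z': [5, 5]}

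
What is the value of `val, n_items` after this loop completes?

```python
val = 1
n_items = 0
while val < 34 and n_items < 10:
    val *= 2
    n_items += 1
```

Double until >= 34 or 10 iterations
`val, n_items` takes the values: (1, 0) → (2, 0) → (2, 1) → (4, 1) → (4, 2) → (8, 2) → (8, 3) → (16, 3) → (16, 4) → (32, 4) → (32, 5) → (64, 5) → (64, 6)

Answer: 64, 6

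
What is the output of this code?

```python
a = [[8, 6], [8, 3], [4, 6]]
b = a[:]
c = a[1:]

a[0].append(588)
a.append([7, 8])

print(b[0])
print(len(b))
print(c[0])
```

Key concept: slice with nested mutation.
Step by step:
`a = [[8, 6], [8, 3], [4, 6]]` → a = [[8, 6], [8, 3], [4, 6]]
`b = a[:]` → b = [[8, 6], [8, 3], [4, 6]]
`c = a[1:]` → c = [[8, 3], [4, 6]]
`a[0].append(588)` → a = [[8, 6, 588], [8, 3], [4, 6]]; b = [[8, 6, 588], [8, 3], [4, 6]]
`a.append([7, 8])` → a = [[8, 6, 588], [8, 3], [4, 6], [7, 8]]
`print(b[0])` → prints [8, 6, 588]
`print(len(b))` → prints 3
`print(c[0])` → prints [8, 3]

Answer:
[8, 6, 588]
3
[8, 3]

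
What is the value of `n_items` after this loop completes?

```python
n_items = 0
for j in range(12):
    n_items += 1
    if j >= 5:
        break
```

Loop breaks when j reaches 5, n_items is 6
`n_items` takes the values: 0 → 1 → 2 → 3 → 4 → 5 → 6

Answer: 6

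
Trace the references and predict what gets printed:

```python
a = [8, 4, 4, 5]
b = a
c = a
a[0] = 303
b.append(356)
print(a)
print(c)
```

Key concept: multiple aliases.
Step by step:
`a = [8, 4, 4, 5]` → a = [8, 4, 4, 5]
`b = a` → b = [8, 4, 4, 5] (same object as a)
`c = a` → c = [8, 4, 4, 5] (same object as a, b)
`a[0] = 303` → a = [303, 4, 4, 5] (same object as b, c); b = [303, 4, 4, 5] (same object as a, c); c = [303, 4, 4, 5] (same object as a, b)
`b.append(356)` → a = [303, 4, 4, 5, 356] (same object as b, c); b = [303, 4, 4, 5, 356] (same object as a, c); c = [303, 4, 4, 5, 356] (same object as a, b)
`print(a)` → prints [303, 4, 4, 5, 356]
`print(c)` → prints [303, 4, 4, 5, 356]

Answer:
[303, 4, 4, 5, 356]
[303, 4, 4, 5, 356]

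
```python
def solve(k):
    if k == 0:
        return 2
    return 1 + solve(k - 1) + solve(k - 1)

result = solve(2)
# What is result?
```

solve(k) = 1 + 2·solve(k-1), solve(0)=2. Closed form: (2+1)·2^2 - 1 = 11.

Answer: 11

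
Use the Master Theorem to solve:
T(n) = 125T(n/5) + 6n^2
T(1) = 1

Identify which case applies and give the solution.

a=125, b=5, f(n)=6n^2. log_5(125) = 3. Since c=2 < 3, Case 1 applies: T(n) = Θ(n^log_b(a)) = O(n^3).

Answer: O(n^3) - Case 1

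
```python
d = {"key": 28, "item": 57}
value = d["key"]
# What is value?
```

Trace:
`d = {"key": 28, "item": 57}` → d = {'key': 28, 'item': 57}
`value = d["key"]` → value = 28
So value = 28

Answer: 28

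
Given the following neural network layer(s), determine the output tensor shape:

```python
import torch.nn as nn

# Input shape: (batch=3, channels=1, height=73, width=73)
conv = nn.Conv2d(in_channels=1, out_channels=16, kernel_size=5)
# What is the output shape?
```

Input: (3, 1, 73, 73) -> Output: (3, 16, 69, 69)

Answer: (3, 16, 69, 69)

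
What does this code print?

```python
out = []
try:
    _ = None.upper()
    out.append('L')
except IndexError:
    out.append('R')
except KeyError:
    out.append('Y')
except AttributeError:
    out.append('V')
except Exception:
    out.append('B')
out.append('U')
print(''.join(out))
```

Execution trace: 'V' (except AttributeError) → 'U' (after the try/except). Output: VU

Answer: VU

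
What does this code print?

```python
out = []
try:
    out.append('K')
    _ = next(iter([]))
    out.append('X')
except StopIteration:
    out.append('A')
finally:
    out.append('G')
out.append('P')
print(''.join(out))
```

Execution trace: 'K' (try body) → 'A' (except StopIteration) → 'G' (finally) → 'P' (after the try/except). Output: KAGP

Answer: KAGP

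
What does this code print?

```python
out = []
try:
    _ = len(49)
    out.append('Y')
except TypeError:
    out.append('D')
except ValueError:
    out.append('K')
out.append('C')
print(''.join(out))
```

Execution trace: 'D' (except TypeError) → 'C' (after the try/except). Output: DC

Answer: DC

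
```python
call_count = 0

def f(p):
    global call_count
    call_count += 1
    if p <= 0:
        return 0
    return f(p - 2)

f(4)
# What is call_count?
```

Linear recursion stepping by 2: 3 calls from p=4 down to ≤0.

Answer: 3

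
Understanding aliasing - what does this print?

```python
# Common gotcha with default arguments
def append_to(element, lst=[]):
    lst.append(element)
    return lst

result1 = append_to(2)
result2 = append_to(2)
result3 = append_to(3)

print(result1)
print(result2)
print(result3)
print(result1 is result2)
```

Key concept: mutable default argument gotcha.
Step by step:
`result1 = append_to(2)` → result1 = [2]
`result2 = append_to(2)` → result1 = [2, 2] (same object as result2); result2 = [2, 2] (same object as result1)
`result3 = append_to(3)` → result1 = [2, 2, 3] (same object as result2, result3); result2 = [2, 2, 3] (same object as result1, result3); result3 = [2, 2, 3] (same object as result1, result2)
`print(result1)` → prints [2, 2, 3]
`print(result2)` → prints [2, 2, 3]
`print(result3)` → prints [2, 2, 3]
`print(result1 is result2)` → prints True

Answer:
[2, 2, 3]
[2, 2, 3]
[2, 2, 3]
True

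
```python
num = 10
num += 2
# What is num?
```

Trace:
`num = 10` → num = 10
`num += 2` → num = 12
So num = 12

Answer: 12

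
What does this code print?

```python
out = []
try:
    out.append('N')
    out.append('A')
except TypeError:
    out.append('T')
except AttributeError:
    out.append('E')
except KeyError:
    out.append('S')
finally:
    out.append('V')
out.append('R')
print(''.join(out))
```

Execution trace: 'N' (try body) → 'A' (try body, no exception) → 'V' (finally) → 'R' (after the try/except). Output: NAVR

Answer: NAVR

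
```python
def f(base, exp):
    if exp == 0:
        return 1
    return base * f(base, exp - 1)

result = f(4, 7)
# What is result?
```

f(4, 7) = 4 * 4 * 4 * 4 * 4 * 4 * 4 = 16384

Answer: 16384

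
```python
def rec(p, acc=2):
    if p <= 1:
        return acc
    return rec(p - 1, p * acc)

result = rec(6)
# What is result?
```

Accumulator trace (n, acc): (6, 2) -> (5, 12) -> (4, 60) -> (3, 240) -> (2, 720) -> (1, 1440) -> return 1440

Answer: 1440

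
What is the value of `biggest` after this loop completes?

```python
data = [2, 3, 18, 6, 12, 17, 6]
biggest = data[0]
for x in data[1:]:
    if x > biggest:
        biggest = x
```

Maximum of [2, 3, 18, 6, 12, 17, 6]
`biggest` takes the values: 2 → 3 → 18

Answer: 18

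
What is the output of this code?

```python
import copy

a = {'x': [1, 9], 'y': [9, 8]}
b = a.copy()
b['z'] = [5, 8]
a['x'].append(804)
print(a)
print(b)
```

Key concept: shallow copy of dict with mutable values.
Step by step:
`a = {'x': [1, 9], 'y': [9, 8]}` → a = {'x': [1, 9], 'y': [9, 8]}
`b = a.copy()` → b = {'x': [1, 9], 'y': [9, 8]}
`b['z'] = [5, 8]` → b = {'x': [1, 9], 'y': [9, 8], 'z': [5, 8]}
`a['x'].append(804)` → a = {'x': [1, 9, 804], 'y': [9, 8]}; b = {'x': [1, 9, 804], 'y': [9, 8], 'z': [5, 8]}
`print(a)` → prints {'x': [1, 9, 804], 'y': [9, 8]}
`print(b)` → prints {'x': [1, 9, 804], 'y': [9, 8], 'z': [5, 8]}

Answer:
{'x': [1, 9, 804], 'y': [9, 8]}
{'x': [1, 9, 804], 'y': [9, 8], 'z': [5, 8]}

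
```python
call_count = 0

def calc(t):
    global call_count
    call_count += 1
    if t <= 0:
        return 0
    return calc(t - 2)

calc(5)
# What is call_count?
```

Linear recursion stepping by 2: 4 calls from t=5 down to ≤0.

Answer: 4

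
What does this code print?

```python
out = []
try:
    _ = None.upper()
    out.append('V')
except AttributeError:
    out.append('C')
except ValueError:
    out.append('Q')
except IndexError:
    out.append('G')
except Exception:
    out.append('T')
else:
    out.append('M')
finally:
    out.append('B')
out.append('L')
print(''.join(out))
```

Execution trace: 'C' (except AttributeError) → 'B' (finally) → 'L' (after the try/except). Output: CBL

Answer: CBL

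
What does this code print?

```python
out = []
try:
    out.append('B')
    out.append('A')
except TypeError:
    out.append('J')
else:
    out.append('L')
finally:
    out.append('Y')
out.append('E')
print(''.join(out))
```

Execution trace: 'B' (try body) → 'A' (try body, no exception) → 'L' (else) → 'Y' (finally) → 'E' (after the try/except). Output: BALYE

Answer: BALYE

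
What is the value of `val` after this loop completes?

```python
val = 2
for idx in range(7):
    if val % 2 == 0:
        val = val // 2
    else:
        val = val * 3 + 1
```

Collatz-style transformation from 2
`val` takes the values: 2 → 1 → 4 → 2 → 1 → 4 → 2 → 1

Answer: 1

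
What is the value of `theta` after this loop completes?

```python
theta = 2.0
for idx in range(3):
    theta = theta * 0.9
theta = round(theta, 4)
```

Exponential decay: 2.0 * 0.9^3
`theta` takes the values: 2.0 → 1.8 → 1.62 → 1.458

Answer: 1.458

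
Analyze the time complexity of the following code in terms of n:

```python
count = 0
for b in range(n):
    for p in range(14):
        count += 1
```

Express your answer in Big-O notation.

Each loop level contributes: n × 1. Multiplying the contributions gives O(n).

Answer: O(n)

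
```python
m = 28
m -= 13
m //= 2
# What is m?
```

Trace:
`m = 28` → m = 28
`m -= 13` → m = 15
`m //= 2` → m = 7
So m = 7

Answer: 7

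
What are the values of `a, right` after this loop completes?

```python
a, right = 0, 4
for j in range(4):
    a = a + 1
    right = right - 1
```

a goes 0→4, right goes 4→0
`a, right` takes the values: (0, 4) → (1, 4) → (1, 3) → (2, 3) → (2, 2) → (3, 2) → (3, 1) → (4, 1) → (4, 0)

Answer: 4, 0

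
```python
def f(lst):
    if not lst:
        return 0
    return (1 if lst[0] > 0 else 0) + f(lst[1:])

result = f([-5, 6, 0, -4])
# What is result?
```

Count of positive elements in [-5, 6, 0, -4] = 1

Answer: 1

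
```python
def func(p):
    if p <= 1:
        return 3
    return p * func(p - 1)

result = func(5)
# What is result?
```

func(5) = 5 * 4 * 3 * 2 * 3 = 360

Answer: 360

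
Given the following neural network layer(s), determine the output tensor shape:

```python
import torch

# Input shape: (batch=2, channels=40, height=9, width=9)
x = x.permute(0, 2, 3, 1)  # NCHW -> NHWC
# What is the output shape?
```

Input: (2, 40, 9, 9) -> Output: (2, 9, 9, 40)

Answer: (2, 9, 9, 40)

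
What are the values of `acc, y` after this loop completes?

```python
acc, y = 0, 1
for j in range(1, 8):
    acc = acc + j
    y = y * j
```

Sum and factorial of 1 to 7
`acc, y` takes the values: (0, 1) → (1, 1) → (3, 1) → (3, 2) → (6, 2) → (6, 6) → (10, 6) → (10, 24) → (15, 24) → (15, 120) → (21, 120) → (21, 720) → (28, 720) → (28, 5040)

Answer: 28, 5040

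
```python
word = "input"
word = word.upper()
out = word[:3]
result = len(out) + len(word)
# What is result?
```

Trace:
`word = "input"` → word = 'input'
`word = word.upper()` → word = 'INPUT'
`out = word[:3]` → out = 'INP'
`result = len(out) + len(word)` → result = 8
So result = 8

Answer: 8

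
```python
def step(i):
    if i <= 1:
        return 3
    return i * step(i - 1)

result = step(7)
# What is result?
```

step(7) = 7 * 6 * 5 * 4 * 3 * 2 * 3 = 15120

Answer: 15120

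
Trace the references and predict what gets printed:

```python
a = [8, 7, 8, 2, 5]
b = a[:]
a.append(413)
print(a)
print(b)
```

Key concept: slice [:] creates copy.
Step by step:
`a = [8, 7, 8, 2, 5]` → a = [8, 7, 8, 2, 5]
`b = a[:]` → b = [8, 7, 8, 2, 5]
`a.append(413)` → a = [8, 7, 8, 2, 5, 413]
`print(a)` → prints [8, 7, 8, 2, 5, 413]
`print(b)` → prints [8, 7, 8, 2, 5]

Answer:
[8, 7, 8, 2, 5, 413]
[8, 7, 8, 2, 5]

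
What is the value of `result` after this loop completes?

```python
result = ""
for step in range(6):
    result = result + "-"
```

Repeat '-' 6 times
`result` takes the values: "" → "-" → "--" → "---" → "----" → "-----" → "------"

Answer: "------"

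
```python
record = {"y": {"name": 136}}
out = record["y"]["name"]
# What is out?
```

Trace:
`record = {"y": {"name": 136}}` → record = {'y': {'name': 136}}
`out = record["y"]["name"]` → out = 136
So out = 136

Answer: 136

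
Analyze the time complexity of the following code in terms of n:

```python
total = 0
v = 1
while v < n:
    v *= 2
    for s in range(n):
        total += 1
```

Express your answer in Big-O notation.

Each loop level contributes: log n × n. Multiplying the contributions gives O(n log n).

Answer: O(n log n)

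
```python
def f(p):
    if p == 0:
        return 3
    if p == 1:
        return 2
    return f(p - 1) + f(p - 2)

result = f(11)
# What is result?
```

Build up from base cases: f(0)=3, f(1)=2, f(2)=5, f(3)=7, f(4)=12, f(5)=19, f(6)=31, ..., f(11)=343

Answer: 343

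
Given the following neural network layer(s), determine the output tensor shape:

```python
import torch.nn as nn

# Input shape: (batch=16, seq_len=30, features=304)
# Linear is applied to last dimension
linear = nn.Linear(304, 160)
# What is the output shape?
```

Input: (16, 30, 304) -> Output: (16, 30, 160)

Answer: (16, 30, 160)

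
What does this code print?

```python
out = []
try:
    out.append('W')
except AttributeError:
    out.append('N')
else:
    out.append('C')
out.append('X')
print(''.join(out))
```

Execution trace: 'W' (try body, no exception) → 'C' (else) → 'X' (after the try/except). Output: WCX

Answer: WCX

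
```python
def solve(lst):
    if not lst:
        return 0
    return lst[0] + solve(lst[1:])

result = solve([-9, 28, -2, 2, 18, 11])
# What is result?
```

(-9) + 28 + (-2) + 2 + 18 + 11 + 0 = 48

Answer: 48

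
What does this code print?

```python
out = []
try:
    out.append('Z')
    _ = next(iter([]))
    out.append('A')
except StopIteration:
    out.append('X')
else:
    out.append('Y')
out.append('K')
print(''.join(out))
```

Execution trace: 'Z' (try body) → 'X' (except StopIteration) → 'K' (after the try/except). Output: ZXK

Answer: ZXK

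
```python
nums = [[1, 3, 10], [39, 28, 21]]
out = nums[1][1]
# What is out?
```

Trace:
`nums = [[1, 3, 10], [39, 28, 21]]` → nums = [[1, 3, 10], [39, 28, 21]]
`out = nums[1][1]` → out = 28
So out = 28

Answer: 28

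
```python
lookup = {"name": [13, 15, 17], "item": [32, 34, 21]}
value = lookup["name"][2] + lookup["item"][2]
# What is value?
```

Trace:
`lookup = {"name": [13, 15, 17], "item": [32, 34, 21]}` → lookup = {'name': [13, 15, 17], 'item': [32, 34, 21]}
`value = lookup["name"][2] + lookup["item"][2]` → value = 38
So value = 38

Answer: 38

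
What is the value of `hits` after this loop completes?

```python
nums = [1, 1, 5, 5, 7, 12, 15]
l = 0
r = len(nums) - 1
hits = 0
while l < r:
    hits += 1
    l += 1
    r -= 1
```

Iterations until pointers meet (list length 7)
`hits` takes the values: 0 → 1 → 2 → 3

Answer: 3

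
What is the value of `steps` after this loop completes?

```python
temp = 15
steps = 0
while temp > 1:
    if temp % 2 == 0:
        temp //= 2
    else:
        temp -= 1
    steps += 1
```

Steps to reduce 15 to 1
`steps` takes the values: 0 → 1 → 2 → 3 → 4 → 5 → 6

Answer: 6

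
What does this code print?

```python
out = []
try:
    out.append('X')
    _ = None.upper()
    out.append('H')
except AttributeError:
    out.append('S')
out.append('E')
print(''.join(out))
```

Execution trace: 'X' (try body) → 'S' (except AttributeError) → 'E' (after the try/except). Output: XSE

Answer: XSE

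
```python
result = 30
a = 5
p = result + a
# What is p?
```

Trace:
`result = 30` → result = 30
`a = 5` → a = 5
`p = result + a` → p = 35
So p = 35

Answer: 35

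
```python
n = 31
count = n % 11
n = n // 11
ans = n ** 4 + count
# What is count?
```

Trace:
`n = 31` → n = 31
`count = n % 11` → count = 9
`n = n // 11` → n = 2
`ans = n ** 4 + count` → ans = 25
So count = 9

Answer: 9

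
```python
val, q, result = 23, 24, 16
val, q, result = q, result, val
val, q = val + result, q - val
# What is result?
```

Trace:
`val, q, result = 23, 24, 16` → val = 23; q = 24; result = 16
`val, q, result = q, result, val` → val = 24; q = 16; result = 23
`val, q = val + result, q - val` → val = 47; q = -8
So result = 23

Answer: 23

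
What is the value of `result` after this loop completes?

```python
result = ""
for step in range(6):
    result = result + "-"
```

Repeat '-' 6 times
`result` takes the values: "" → "-" → "--" → "---" → "----" → "-----" → "------"

Answer: "------"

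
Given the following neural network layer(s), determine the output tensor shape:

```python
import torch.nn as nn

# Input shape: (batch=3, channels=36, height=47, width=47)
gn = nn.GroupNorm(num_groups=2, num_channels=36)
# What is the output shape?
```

Input: (3, 36, 47, 47) -> Output: (3, 36, 47, 47)

Answer: (3, 36, 47, 47)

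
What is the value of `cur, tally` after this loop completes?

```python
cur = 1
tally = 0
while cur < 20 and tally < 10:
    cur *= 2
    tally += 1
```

Double until >= 20 or 10 iterations
`cur, tally` takes the values: (1, 0) → (2, 0) → (2, 1) → (4, 1) → (4, 2) → (8, 2) → (8, 3) → (16, 3) → (16, 4) → (32, 4) → (32, 5)

Answer: 32, 5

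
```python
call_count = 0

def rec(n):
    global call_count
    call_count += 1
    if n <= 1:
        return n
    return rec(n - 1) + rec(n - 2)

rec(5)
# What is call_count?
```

Calls(n) = 1 + Calls(n-1) + Calls(n-2); Calls(0)=Calls(1)=1. For n=5 this gives 15.

Answer: 15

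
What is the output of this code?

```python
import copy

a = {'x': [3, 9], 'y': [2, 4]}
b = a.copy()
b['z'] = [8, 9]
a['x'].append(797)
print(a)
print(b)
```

Key concept: shallow copy of dict with mutable values.
Step by step:
`a = {'x': [3, 9], 'y': [2, 4]}` → a = {'x': [3, 9], 'y': [2, 4]}
`b = a.copy()` → b = {'x': [3, 9], 'y': [2, 4]}
`b['z'] = [8, 9]` → b = {'x': [3, 9], 'y': [2, 4], 'z': [8, 9]}
`a['x'].append(797)` → a = {'x': [3, 9, 797], 'y': [2, 4]}; b = {'x': [3, 9, 797], 'y': [2, 4], 'z': [8, 9]}
`print(a)` → prints {'x': [3, 9, 797], 'y': [2, 4]}
`print(b)` → prints {'x': [3, 9, 797], 'y': [2, 4], 'z': [8, 9]}

Answer:
{'x': [3, 9, 797], 'y': [2, 4]}
{'x': [3, 9, 797], 'y': [2, 4], 'z': [8, 9]}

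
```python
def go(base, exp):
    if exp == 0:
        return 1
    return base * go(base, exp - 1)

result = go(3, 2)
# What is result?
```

go(3, 2) = 3 * 3 = 9

Answer: 9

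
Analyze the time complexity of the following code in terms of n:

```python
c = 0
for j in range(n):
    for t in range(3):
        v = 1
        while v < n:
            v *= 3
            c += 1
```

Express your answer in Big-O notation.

Each loop level contributes: n × 1 × log n. Multiplying the contributions gives O(n log n).

Answer: O(n log n)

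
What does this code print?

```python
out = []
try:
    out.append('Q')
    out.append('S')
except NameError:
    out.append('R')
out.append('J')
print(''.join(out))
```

Execution trace: 'Q' (try body) → 'S' (try body, no exception) → 'J' (after the try/except). Output: QSJ

Answer: QSJ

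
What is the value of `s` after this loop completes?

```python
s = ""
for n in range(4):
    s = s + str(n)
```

Concatenate digits 0 to 3
`s` takes the values: "" → "0" → "01" → "012" → "0123"

Answer: "0123"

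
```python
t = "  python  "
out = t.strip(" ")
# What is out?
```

Trace:
`t = "  python  "` → t = '  python  '
`out = t.strip(" ")` → out = 'python'
So out = 'python'

Answer: 'python'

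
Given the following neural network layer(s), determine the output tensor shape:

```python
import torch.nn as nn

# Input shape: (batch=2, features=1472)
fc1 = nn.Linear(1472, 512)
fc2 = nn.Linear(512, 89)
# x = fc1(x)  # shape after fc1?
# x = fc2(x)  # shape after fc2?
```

Input: (2, 1472) -> after fc1: (2, 512) -> Output: (2, 89)

Answer: (2, 89)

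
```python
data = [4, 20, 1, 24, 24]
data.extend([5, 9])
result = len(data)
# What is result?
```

Trace:
`data = [4, 20, 1, 24, 24]` → data = [4, 20, 1, 24, 24]
`data.extend([5, 9])` → data = [4, 20, 1, 24, 24, 5, 9]
`result = len(data)` → result = 7
So result = 7

Answer: 7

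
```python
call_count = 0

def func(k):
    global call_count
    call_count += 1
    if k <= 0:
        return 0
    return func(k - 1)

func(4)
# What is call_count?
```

Linear recursion stepping by 1: 5 calls from k=4 down to ≤0.

Answer: 5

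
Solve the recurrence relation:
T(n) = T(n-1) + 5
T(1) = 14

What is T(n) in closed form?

Unrolling: T(n) = T(1) + 5·(n-1) = 14 + 5(n-1) = 5n + 9.

Answer: T(n) = 5n + 9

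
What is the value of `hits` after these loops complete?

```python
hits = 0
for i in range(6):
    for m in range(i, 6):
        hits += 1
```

Upper triangle: 6 + 5 + ... + 1
`hits` takes the values: 0 → 1 → 2 → 3 → 4 → 5 → 6 → 7 → 8 → 9 → 10 → 11 → 12 → 13 → 14 → 15 → 16 → 17 → 18 → 19 → 20 → 21

Answer: 21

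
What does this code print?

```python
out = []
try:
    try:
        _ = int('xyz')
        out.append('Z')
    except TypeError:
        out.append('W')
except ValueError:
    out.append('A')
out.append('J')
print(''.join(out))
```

Execution trace: 'A' (outer except ValueError) → 'J' (after the try/except). Output: AJ

Answer: AJ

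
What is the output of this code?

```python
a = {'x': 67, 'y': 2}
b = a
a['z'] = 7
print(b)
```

Key concept: dict aliasing.
Step by step:
`a = {'x': 67, 'y': 2}` → a = {'x': 67, 'y': 2}
`b = a` → b = {'x': 67, 'y': 2} (same object as a)
`a['z'] = 7` → a = {'x': 67, 'y': 2, 'z': 7} (same object as b); b = {'x': 67, 'y': 2, 'z': 7} (same object as a)
`print(b)` → prints {'x': 67, 'y': 2, 'z': 7}

Answer: {'x': 67, 'y': 2, 'z': 7}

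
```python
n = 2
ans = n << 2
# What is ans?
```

Trace:
`n = 2` → n = 2
`ans = n << 2` → ans = 8
So ans = 8

Answer: 8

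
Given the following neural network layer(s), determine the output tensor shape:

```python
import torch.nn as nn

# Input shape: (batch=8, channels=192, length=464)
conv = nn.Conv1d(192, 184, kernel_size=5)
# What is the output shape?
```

Input: (8, 192, 464) -> Output: (8, 184, 460)

Answer: (8, 184, 460)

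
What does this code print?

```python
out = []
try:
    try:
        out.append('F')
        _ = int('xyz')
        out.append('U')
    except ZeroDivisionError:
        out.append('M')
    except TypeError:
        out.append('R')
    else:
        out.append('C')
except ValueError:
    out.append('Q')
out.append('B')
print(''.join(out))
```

Execution trace: 'F' (inner try body) → 'Q' (outer except ValueError) → 'B' (after the try/except). Output: FQB

Answer: FQB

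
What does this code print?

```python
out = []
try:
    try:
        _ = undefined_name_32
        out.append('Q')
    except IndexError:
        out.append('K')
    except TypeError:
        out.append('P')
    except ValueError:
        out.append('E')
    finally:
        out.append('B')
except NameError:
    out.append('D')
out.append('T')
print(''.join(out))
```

Execution trace: 'B' (finally) → 'D' (outer except NameError) → 'T' (after the try/except). Output: BDT

Answer: BDT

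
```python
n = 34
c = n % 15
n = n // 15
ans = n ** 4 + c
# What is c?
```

Trace:
`n = 34` → n = 34
`c = n % 15` → c = 4
`n = n // 15` → n = 2
`ans = n ** 4 + c` → ans = 20
So c = 4

Answer: 4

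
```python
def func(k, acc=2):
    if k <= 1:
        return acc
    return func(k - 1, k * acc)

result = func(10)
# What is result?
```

Accumulator trace (n, acc): (10, 2) -> (9, 20) -> (8, 180) -> (7, 1440) -> (6, 10080) -> (5, 60480) -> (4, 302400) -> (3, 1209600) -> (2, 3628800) -> (1, 7257600) -> return 7257600

Answer: 7257600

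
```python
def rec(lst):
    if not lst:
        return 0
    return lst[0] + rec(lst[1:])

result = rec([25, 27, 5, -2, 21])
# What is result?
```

25 + 27 + 5 + (-2) + 21 + 0 = 76

Answer: 76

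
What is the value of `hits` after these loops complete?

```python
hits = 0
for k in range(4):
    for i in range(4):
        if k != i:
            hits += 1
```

4² - 4 (exclude diagonal)
`hits` takes the values: 0 → 1 → 2 → 3 → 4 → 5 → 6 → 7 → 8 → 9 → 10 → 11 → 12

Answer: 12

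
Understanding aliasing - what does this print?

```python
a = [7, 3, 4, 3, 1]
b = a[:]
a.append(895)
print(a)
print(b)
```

Key concept: slice [:] creates copy.
Step by step:
`a = [7, 3, 4, 3, 1]` → a = [7, 3, 4, 3, 1]
`b = a[:]` → b = [7, 3, 4, 3, 1]
`a.append(895)` → a = [7, 3, 4, 3, 1, 895]
`print(a)` → prints [7, 3, 4, 3, 1, 895]
`print(b)` → prints [7, 3, 4, 3, 1]

Answer:
[7, 3, 4, 3, 1, 895]
[7, 3, 4, 3, 1]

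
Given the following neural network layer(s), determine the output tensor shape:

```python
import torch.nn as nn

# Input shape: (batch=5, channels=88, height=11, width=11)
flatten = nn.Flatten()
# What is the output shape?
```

Input: (5, 88, 11, 11) -> Output: (5, 10648)

Answer: (5, 10648)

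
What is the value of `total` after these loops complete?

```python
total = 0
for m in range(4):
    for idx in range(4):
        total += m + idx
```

Sum of all m+idx for m,idx in 4x4
`total` takes the values: 0 → 1 → 3 → 6 → 7 → 9 → 12 → 16 → 18 → 21 → 25 → 30 → 33 → 37 → 42 → 48

Answer: 48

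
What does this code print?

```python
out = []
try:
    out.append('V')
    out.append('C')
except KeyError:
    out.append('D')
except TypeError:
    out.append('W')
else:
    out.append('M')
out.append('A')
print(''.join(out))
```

Execution trace: 'V' (try body) → 'C' (try body, no exception) → 'M' (else) → 'A' (after the try/except). Output: VCMA

Answer: VCMA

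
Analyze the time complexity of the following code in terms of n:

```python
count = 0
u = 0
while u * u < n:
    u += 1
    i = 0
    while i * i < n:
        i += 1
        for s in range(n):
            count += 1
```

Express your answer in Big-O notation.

Each loop level contributes: √n × √n × n. Multiplying the contributions gives O(n^2).

Answer: O(n^2)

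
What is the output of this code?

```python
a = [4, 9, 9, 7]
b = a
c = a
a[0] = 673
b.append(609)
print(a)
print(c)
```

Key concept: multiple aliases.
Step by step:
`a = [4, 9, 9, 7]` → a = [4, 9, 9, 7]
`b = a` → b = [4, 9, 9, 7] (same object as a)
`c = a` → c = [4, 9, 9, 7] (same object as a, b)
`a[0] = 673` → a = [673, 9, 9, 7] (same object as b, c); b = [673, 9, 9, 7] (same object as a, c); c = [673, 9, 9, 7] (same object as a, b)
`b.append(609)` → a = [673, 9, 9, 7, 609] (same object as b, c); b = [673, 9, 9, 7, 609] (same object as a, c); c = [673, 9, 9, 7, 609] (same object as a, b)
`print(a)` → prints [673, 9, 9, 7, 609]
`print(c)` → prints [673, 9, 9, 7, 609]

Answer:
[673, 9, 9, 7, 609]
[673, 9, 9, 7, 609]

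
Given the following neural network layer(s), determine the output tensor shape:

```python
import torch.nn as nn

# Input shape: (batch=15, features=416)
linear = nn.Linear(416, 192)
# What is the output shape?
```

Input: (15, 416) -> Output: (15, 192)

Answer: (15, 192)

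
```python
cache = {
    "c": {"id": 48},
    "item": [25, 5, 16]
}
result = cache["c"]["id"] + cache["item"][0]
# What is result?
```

Trace:
`cache = { ...` → cache = {'c': {'id': 48}, 'item': [25, 5, 16]}
`result = cache["c"]["id"] + cache["item"][0]` → result = 73
So result = 73

Answer: 73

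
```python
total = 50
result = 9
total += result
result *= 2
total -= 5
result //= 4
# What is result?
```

Trace:
`total = 50` → total = 50
`result = 9` → result = 9
`total += result` → total = 59
`result *= 2` → result = 18
`total -= 5` → total = 54
`result //= 4` → result = 4
So result = 4

Answer: 4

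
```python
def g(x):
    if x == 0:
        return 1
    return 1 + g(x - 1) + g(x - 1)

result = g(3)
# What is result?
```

g(x) = 1 + 2·g(x-1), g(0)=1. Closed form: (1+1)·2^3 - 1 = 15.

Answer: 15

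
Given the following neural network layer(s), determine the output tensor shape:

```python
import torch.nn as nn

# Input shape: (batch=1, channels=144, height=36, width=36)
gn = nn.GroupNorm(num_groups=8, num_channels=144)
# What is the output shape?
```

Input: (1, 144, 36, 36) -> Output: (1, 144, 36, 36)

Answer: (1, 144, 36, 36)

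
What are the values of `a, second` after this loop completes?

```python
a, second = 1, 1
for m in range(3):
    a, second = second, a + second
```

Fibonacci: after 3 iterations
`a, second` takes the values: (1, 1) → (1, 2) → (2, 3) → (3, 5)

Answer: 3, 5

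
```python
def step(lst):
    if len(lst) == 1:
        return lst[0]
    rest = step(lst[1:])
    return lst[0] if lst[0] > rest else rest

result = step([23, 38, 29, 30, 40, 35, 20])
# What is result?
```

Recursive max over [23, 38, 29, 30, 40, 35, 20] = 40

Answer: 40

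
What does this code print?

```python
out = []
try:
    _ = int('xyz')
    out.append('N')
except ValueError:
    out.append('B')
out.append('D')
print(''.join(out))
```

Execution trace: 'B' (except ValueError) → 'D' (after the try/except). Output: BD

Answer: BD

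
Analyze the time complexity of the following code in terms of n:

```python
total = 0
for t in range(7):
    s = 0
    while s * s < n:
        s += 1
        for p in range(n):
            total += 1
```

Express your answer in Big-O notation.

Each loop level contributes: 1 × √n × n. Multiplying the contributions gives O(n√n).

Answer: O(n√n)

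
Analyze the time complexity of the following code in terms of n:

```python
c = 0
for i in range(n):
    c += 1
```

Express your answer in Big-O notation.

Each loop level contributes: n. Multiplying the contributions gives O(n).

Answer: O(n)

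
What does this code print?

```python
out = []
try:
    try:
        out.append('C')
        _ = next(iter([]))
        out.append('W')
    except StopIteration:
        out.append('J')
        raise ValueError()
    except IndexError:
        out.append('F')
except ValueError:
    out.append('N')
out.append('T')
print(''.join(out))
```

Execution trace: 'C' (try body) → 'J' (except StopIteration) → 'N' (outer except ValueError) → 'T' (after the try/except). Output: CJNT

Answer: CJNT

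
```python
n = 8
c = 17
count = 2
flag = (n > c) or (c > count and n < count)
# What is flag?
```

Trace:
`n = 8` → n = 8
`c = 17` → c = 17
`count = 2` → count = 2
`flag = (n > c) or (c > count and n < count)` → flag = False
So flag = False

Answer: False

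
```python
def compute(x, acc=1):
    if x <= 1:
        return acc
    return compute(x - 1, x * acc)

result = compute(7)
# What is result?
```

Accumulator trace (n, acc): (7, 1) -> (6, 7) -> (5, 42) -> (4, 210) -> (3, 840) -> (2, 2520) -> (1, 5040) -> return 5040

Answer: 5040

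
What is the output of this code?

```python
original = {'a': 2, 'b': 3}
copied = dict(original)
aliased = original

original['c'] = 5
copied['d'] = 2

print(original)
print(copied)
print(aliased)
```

Key concept: dict() creates copy, assignment creates alias.
Step by step:
`original = {'a': 2, 'b': 3}` → original = {'a': 2, 'b': 3}
`copied = dict(original)` → copied = {'a': 2, 'b': 3}
`aliased = original` → aliased = {'a': 2, 'b': 3} (same object as original)
`original['c'] = 5` → original = {'a': 2, 'b': 3, 'c': 5} (same object as aliased); aliased = {'a': 2, 'b': 3, 'c': 5} (same object as original)
`copied['d'] = 2` → copied = {'a': 2, 'b': 3, 'd': 2}
`print(original)` → prints {'a': 2, 'b': 3, 'c': 5}
`print(copied)` → prints {'a': 2, 'b': 3, 'd': 2}
`print(aliased)` → prints {'a': 2, 'b': 3, 'c': 5}

Answer:
{'a': 2, 'b': 3, 'c': 5}
{'a': 2, 'b': 3, 'd': 2}
{'a': 2, 'b': 3, 'c': 5}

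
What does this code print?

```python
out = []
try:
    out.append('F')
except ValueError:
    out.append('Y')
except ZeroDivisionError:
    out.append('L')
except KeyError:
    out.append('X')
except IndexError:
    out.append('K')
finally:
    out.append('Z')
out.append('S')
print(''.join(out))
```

Execution trace: 'F' (try body, no exception) → 'Z' (finally) → 'S' (after the try/except). Output: FZS

Answer: FZS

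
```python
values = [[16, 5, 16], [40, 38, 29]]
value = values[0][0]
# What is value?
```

Trace:
`values = [[16, 5, 16], [40, 38, 29]]` → values = [[16, 5, 16], [40, 38, 29]]
`value = values[0][0]` → value = 16
So value = 16

Answer: 16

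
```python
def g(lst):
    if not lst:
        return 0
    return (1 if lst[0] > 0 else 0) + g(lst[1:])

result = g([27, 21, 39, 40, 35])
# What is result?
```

Count of positive elements in [27, 21, 39, 40, 35] = 5

Answer: 5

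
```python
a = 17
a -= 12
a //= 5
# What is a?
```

Trace:
`a = 17` → a = 17
`a -= 12` → a = 5
`a //= 5` → a = 1
So a = 1

Answer: 1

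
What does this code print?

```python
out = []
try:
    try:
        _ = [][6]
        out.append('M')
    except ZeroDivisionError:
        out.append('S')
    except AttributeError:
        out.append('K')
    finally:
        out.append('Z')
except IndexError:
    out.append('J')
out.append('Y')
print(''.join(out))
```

Execution trace: 'Z' (finally) → 'J' (outer except IndexError) → 'Y' (after the try/except). Output: ZJY

Answer: ZJY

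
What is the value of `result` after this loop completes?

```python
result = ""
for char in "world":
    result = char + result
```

Reverse 'world'
`result` takes the values: "" → "w" → "ow" → "row" → "lrow" → "dlrow"

Answer: "dlrow"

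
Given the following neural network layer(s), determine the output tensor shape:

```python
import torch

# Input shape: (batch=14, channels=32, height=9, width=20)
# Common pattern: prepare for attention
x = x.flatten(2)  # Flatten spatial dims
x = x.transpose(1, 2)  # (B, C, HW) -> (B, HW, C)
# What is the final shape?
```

Input: (14, 32, 9, 20) -> after flatten(2): (14, 32, 180) -> Output: (14, 180, 32)

Answer: (14, 180, 32)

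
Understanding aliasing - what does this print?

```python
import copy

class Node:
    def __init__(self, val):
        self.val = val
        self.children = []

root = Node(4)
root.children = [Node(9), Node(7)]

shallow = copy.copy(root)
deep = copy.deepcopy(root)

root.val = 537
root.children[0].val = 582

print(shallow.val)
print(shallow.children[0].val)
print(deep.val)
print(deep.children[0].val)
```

Key concept: deep copy with custom objects.
Step by step:
`root = Node(4)` → root = Node(val=4, children=[])
`root.children = [Node(9), Node(7)]` → root = Node(val=4, children=[Node(val=9, children=[]), Node(val=7, children=[])])
`shallow = copy.copy(root)` → shallow = Node(val=4, children=[Node(val=9, children=[]), Node(val=7, children=[])])
`deep = copy.deepcopy(root)` → deep = Node(val=4, children=[Node(val=9, children=[]), Node(val=7, children=[])])
`root.val = 537` → root = Node(val=537, children=[Node(val=9, children=[]), Node(val=7, children=[])])
`root.children[0].val = 582` → root = Node(val=537, children=[Node(val=582, children=[]), Node(val=7, children=[])]); shallow = Node(val=4, children=[Node(val=582, children=[]), Node(val=7, children=[])])
`print(shallow.val)` → prints 4
`print(shallow.children[0].val)` → prints 582
`print(deep.val)` → prints 4
`print(deep.children[0].val)` → prints 9

Answer:
4
582
4
9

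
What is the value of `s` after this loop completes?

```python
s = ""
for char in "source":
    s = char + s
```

Reverse 'source'
`s` takes the values: "" → "s" → "os" → "uos" → "ruos" → "cruos" → "ecruos"

Answer: "ecruos"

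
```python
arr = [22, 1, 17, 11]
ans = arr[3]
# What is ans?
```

Trace:
`arr = [22, 1, 17, 11]` → arr = [22, 1, 17, 11]
`ans = arr[3]` → ans = 11
So ans = 11

Answer: 11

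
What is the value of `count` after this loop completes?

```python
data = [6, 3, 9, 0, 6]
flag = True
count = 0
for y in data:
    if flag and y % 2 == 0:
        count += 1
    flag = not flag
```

Count even values at even positions
`count` takes the values: 0 → 1 → 2

Answer: 2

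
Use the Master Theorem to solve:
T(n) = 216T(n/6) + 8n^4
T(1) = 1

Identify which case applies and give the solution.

a=216, b=6, f(n)=8n^4. log_6(216) = 3. Since c=4 > 3 and the regularity condition holds (216(n/6)^4 = (216/6^4)n^4 with 216/6^4 < 1), Case 3 applies: T(n) = Θ(f(n)) = O(n^4).

Answer: O(n^4) - Case 3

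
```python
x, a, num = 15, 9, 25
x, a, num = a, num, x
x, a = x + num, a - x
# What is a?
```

Trace:
`x, a, num = 15, 9, 25` → x = 15; a = 9; num = 25
`x, a, num = a, num, x` → x = 9; a = 25; num = 15
`x, a = x + num, a - x` → x = 24; a = 16
So a = 16

Answer: 16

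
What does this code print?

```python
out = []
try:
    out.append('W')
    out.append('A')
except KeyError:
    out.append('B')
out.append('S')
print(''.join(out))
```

Execution trace: 'W' (try body) → 'A' (try body, no exception) → 'S' (after the try/except). Output: WAS

Answer: WAS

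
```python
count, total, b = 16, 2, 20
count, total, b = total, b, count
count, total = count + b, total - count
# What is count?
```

Trace:
`count, total, b = 16, 2, 20` → count = 16; total = 2; b = 20
`count, total, b = total, b, count` → count = 2; total = 20; b = 16
`count, total = count + b, total - count` → count = 18; total = 18
So count = 18

Answer: 18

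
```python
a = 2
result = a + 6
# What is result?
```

Trace:
`a = 2` → a = 2
`result = a + 6` → result = 8
So result = 8

Answer: 8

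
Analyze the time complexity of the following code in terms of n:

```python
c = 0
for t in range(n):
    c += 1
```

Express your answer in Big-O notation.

Each loop level contributes: n. Multiplying the contributions gives O(n).

Answer: O(n)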